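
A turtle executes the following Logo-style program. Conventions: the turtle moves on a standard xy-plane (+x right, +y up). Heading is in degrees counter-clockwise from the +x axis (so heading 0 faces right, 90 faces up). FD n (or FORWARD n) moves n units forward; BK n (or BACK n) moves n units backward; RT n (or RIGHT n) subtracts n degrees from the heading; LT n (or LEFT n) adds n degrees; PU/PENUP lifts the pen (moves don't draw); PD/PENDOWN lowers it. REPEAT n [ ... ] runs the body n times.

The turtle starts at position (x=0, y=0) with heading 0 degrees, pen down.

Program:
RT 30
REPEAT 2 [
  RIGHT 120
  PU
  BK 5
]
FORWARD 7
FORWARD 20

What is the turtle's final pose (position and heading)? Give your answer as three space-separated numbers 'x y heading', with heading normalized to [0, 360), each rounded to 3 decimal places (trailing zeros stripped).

Answer: 4.33 24.5 90

Derivation:
Executing turtle program step by step:
Start: pos=(0,0), heading=0, pen down
RT 30: heading 0 -> 330
REPEAT 2 [
  -- iteration 1/2 --
  RT 120: heading 330 -> 210
  PU: pen up
  BK 5: (0,0) -> (4.33,2.5) [heading=210, move]
  -- iteration 2/2 --
  RT 120: heading 210 -> 90
  PU: pen up
  BK 5: (4.33,2.5) -> (4.33,-2.5) [heading=90, move]
]
FD 7: (4.33,-2.5) -> (4.33,4.5) [heading=90, move]
FD 20: (4.33,4.5) -> (4.33,24.5) [heading=90, move]
Final: pos=(4.33,24.5), heading=90, 0 segment(s) drawn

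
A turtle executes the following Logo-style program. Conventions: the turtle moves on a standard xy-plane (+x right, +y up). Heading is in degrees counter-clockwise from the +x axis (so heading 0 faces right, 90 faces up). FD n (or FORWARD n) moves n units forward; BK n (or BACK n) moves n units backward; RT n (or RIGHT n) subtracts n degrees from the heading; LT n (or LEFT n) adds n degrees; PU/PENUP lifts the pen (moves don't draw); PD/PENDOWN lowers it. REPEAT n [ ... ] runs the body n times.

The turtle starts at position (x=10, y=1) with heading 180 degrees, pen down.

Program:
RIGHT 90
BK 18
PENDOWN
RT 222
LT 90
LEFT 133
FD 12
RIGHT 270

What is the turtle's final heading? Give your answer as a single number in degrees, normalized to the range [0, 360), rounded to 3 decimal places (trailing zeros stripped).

Answer: 181

Derivation:
Executing turtle program step by step:
Start: pos=(10,1), heading=180, pen down
RT 90: heading 180 -> 90
BK 18: (10,1) -> (10,-17) [heading=90, draw]
PD: pen down
RT 222: heading 90 -> 228
LT 90: heading 228 -> 318
LT 133: heading 318 -> 91
FD 12: (10,-17) -> (9.791,-5.002) [heading=91, draw]
RT 270: heading 91 -> 181
Final: pos=(9.791,-5.002), heading=181, 2 segment(s) drawn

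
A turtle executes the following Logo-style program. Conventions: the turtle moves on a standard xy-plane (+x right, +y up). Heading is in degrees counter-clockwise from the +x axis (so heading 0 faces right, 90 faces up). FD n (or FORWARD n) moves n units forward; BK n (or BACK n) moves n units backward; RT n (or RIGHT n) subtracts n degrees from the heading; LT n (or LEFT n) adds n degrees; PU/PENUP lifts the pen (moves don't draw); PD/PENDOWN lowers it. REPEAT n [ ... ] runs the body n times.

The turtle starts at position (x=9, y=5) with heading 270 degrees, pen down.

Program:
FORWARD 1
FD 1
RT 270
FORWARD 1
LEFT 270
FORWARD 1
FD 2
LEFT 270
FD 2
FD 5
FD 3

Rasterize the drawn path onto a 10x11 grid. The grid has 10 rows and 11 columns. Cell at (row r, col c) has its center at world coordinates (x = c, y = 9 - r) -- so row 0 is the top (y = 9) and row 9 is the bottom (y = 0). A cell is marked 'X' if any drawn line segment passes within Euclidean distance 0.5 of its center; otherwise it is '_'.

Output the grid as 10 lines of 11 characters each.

Answer: ___________
___________
___________
___________
_________X_
_________X_
_________XX
__________X
__________X
XXXXXXXXXXX

Derivation:
Segment 0: (9,5) -> (9,4)
Segment 1: (9,4) -> (9,3)
Segment 2: (9,3) -> (10,3)
Segment 3: (10,3) -> (10,2)
Segment 4: (10,2) -> (10,0)
Segment 5: (10,0) -> (8,0)
Segment 6: (8,0) -> (3,0)
Segment 7: (3,0) -> (0,0)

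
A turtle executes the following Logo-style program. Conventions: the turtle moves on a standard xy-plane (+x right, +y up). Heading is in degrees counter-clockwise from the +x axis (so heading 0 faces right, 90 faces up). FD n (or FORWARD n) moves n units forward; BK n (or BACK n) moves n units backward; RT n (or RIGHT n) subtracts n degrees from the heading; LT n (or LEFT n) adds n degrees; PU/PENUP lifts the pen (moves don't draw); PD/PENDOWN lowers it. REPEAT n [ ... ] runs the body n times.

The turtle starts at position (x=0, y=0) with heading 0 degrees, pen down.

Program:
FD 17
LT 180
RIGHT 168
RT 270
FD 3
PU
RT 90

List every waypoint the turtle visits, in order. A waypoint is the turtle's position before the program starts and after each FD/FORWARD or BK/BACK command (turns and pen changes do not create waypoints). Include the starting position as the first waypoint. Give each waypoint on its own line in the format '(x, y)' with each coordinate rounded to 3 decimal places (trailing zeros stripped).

Executing turtle program step by step:
Start: pos=(0,0), heading=0, pen down
FD 17: (0,0) -> (17,0) [heading=0, draw]
LT 180: heading 0 -> 180
RT 168: heading 180 -> 12
RT 270: heading 12 -> 102
FD 3: (17,0) -> (16.376,2.934) [heading=102, draw]
PU: pen up
RT 90: heading 102 -> 12
Final: pos=(16.376,2.934), heading=12, 2 segment(s) drawn
Waypoints (3 total):
(0, 0)
(17, 0)
(16.376, 2.934)

Answer: (0, 0)
(17, 0)
(16.376, 2.934)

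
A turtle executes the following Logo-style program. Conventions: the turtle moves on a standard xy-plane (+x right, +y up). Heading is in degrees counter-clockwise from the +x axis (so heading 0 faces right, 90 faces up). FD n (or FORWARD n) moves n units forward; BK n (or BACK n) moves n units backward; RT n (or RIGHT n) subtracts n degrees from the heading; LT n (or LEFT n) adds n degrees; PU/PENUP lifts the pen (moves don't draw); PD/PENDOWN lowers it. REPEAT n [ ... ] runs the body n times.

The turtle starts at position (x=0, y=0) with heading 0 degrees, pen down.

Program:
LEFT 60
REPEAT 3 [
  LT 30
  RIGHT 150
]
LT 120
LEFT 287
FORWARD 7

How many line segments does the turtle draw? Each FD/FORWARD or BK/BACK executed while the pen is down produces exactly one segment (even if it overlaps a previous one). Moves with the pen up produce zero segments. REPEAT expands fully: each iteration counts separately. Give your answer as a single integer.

Answer: 1

Derivation:
Executing turtle program step by step:
Start: pos=(0,0), heading=0, pen down
LT 60: heading 0 -> 60
REPEAT 3 [
  -- iteration 1/3 --
  LT 30: heading 60 -> 90
  RT 150: heading 90 -> 300
  -- iteration 2/3 --
  LT 30: heading 300 -> 330
  RT 150: heading 330 -> 180
  -- iteration 3/3 --
  LT 30: heading 180 -> 210
  RT 150: heading 210 -> 60
]
LT 120: heading 60 -> 180
LT 287: heading 180 -> 107
FD 7: (0,0) -> (-2.047,6.694) [heading=107, draw]
Final: pos=(-2.047,6.694), heading=107, 1 segment(s) drawn
Segments drawn: 1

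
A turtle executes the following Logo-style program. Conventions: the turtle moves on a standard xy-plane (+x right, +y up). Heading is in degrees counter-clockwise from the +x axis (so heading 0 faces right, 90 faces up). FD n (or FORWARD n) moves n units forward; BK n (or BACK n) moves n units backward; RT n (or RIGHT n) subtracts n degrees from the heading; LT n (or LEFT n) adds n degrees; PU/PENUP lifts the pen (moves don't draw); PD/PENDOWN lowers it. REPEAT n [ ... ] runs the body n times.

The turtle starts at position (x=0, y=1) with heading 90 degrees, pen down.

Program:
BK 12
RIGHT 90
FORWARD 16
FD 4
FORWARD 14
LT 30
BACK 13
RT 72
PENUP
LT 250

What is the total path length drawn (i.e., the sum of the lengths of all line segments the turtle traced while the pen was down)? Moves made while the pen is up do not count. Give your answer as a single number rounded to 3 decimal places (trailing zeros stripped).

Answer: 59

Derivation:
Executing turtle program step by step:
Start: pos=(0,1), heading=90, pen down
BK 12: (0,1) -> (0,-11) [heading=90, draw]
RT 90: heading 90 -> 0
FD 16: (0,-11) -> (16,-11) [heading=0, draw]
FD 4: (16,-11) -> (20,-11) [heading=0, draw]
FD 14: (20,-11) -> (34,-11) [heading=0, draw]
LT 30: heading 0 -> 30
BK 13: (34,-11) -> (22.742,-17.5) [heading=30, draw]
RT 72: heading 30 -> 318
PU: pen up
LT 250: heading 318 -> 208
Final: pos=(22.742,-17.5), heading=208, 5 segment(s) drawn

Segment lengths:
  seg 1: (0,1) -> (0,-11), length = 12
  seg 2: (0,-11) -> (16,-11), length = 16
  seg 3: (16,-11) -> (20,-11), length = 4
  seg 4: (20,-11) -> (34,-11), length = 14
  seg 5: (34,-11) -> (22.742,-17.5), length = 13
Total = 59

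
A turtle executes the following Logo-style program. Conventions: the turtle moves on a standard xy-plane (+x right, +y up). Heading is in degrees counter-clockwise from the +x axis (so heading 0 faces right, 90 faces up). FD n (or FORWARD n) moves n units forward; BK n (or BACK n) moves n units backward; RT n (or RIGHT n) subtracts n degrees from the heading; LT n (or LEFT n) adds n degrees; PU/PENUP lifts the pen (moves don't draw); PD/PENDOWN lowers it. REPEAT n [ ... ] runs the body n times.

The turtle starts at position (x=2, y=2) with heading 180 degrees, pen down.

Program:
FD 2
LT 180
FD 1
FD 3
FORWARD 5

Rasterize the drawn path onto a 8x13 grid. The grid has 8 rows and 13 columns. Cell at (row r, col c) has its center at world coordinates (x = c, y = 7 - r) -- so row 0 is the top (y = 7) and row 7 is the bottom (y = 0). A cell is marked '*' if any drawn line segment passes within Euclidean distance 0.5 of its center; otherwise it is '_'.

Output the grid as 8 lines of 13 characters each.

Answer: _____________
_____________
_____________
_____________
_____________
**********___
_____________
_____________

Derivation:
Segment 0: (2,2) -> (0,2)
Segment 1: (0,2) -> (1,2)
Segment 2: (1,2) -> (4,2)
Segment 3: (4,2) -> (9,2)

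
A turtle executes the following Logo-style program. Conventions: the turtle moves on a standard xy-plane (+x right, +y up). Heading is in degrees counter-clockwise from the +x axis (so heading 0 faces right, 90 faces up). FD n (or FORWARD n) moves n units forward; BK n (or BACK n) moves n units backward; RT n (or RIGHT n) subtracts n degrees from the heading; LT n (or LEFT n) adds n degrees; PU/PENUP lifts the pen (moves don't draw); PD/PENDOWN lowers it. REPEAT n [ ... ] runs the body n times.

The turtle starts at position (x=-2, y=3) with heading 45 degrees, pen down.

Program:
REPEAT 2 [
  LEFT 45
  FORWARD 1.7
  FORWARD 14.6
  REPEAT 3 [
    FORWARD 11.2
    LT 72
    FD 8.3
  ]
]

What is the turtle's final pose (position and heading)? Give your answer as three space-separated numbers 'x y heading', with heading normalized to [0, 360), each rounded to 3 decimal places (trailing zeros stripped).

Executing turtle program step by step:
Start: pos=(-2,3), heading=45, pen down
REPEAT 2 [
  -- iteration 1/2 --
  LT 45: heading 45 -> 90
  FD 1.7: (-2,3) -> (-2,4.7) [heading=90, draw]
  FD 14.6: (-2,4.7) -> (-2,19.3) [heading=90, draw]
  REPEAT 3 [
    -- iteration 1/3 --
    FD 11.2: (-2,19.3) -> (-2,30.5) [heading=90, draw]
    LT 72: heading 90 -> 162
    FD 8.3: (-2,30.5) -> (-9.894,33.065) [heading=162, draw]
    -- iteration 2/3 --
    FD 11.2: (-9.894,33.065) -> (-20.546,36.526) [heading=162, draw]
    LT 72: heading 162 -> 234
    FD 8.3: (-20.546,36.526) -> (-25.424,29.811) [heading=234, draw]
    -- iteration 3/3 --
    FD 11.2: (-25.424,29.811) -> (-32.007,20.75) [heading=234, draw]
    LT 72: heading 234 -> 306
    FD 8.3: (-32.007,20.75) -> (-27.129,14.035) [heading=306, draw]
  ]
  -- iteration 2/2 --
  LT 45: heading 306 -> 351
  FD 1.7: (-27.129,14.035) -> (-25.45,13.769) [heading=351, draw]
  FD 14.6: (-25.45,13.769) -> (-11.029,11.485) [heading=351, draw]
  REPEAT 3 [
    -- iteration 1/3 --
    FD 11.2: (-11.029,11.485) -> (0.033,9.733) [heading=351, draw]
    LT 72: heading 351 -> 63
    FD 8.3: (0.033,9.733) -> (3.801,17.129) [heading=63, draw]
    -- iteration 2/3 --
    FD 11.2: (3.801,17.129) -> (8.885,27.108) [heading=63, draw]
    LT 72: heading 63 -> 135
    FD 8.3: (8.885,27.108) -> (3.016,32.977) [heading=135, draw]
    -- iteration 3/3 --
    FD 11.2: (3.016,32.977) -> (-4.903,40.896) [heading=135, draw]
    LT 72: heading 135 -> 207
    FD 8.3: (-4.903,40.896) -> (-12.298,37.128) [heading=207, draw]
  ]
]
Final: pos=(-12.298,37.128), heading=207, 16 segment(s) drawn

Answer: -12.298 37.128 207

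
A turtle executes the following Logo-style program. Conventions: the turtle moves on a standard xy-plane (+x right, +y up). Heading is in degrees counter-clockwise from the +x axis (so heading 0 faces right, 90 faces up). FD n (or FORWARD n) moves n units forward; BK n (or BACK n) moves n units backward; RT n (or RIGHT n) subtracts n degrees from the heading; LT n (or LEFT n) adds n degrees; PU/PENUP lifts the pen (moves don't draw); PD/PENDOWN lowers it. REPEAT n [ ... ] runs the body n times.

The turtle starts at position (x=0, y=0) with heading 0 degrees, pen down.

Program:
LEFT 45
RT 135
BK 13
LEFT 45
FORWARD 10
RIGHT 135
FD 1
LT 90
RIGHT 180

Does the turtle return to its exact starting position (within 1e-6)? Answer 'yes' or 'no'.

Executing turtle program step by step:
Start: pos=(0,0), heading=0, pen down
LT 45: heading 0 -> 45
RT 135: heading 45 -> 270
BK 13: (0,0) -> (0,13) [heading=270, draw]
LT 45: heading 270 -> 315
FD 10: (0,13) -> (7.071,5.929) [heading=315, draw]
RT 135: heading 315 -> 180
FD 1: (7.071,5.929) -> (6.071,5.929) [heading=180, draw]
LT 90: heading 180 -> 270
RT 180: heading 270 -> 90
Final: pos=(6.071,5.929), heading=90, 3 segment(s) drawn

Start position: (0, 0)
Final position: (6.071, 5.929)
Distance = 8.486; >= 1e-6 -> NOT closed

Answer: no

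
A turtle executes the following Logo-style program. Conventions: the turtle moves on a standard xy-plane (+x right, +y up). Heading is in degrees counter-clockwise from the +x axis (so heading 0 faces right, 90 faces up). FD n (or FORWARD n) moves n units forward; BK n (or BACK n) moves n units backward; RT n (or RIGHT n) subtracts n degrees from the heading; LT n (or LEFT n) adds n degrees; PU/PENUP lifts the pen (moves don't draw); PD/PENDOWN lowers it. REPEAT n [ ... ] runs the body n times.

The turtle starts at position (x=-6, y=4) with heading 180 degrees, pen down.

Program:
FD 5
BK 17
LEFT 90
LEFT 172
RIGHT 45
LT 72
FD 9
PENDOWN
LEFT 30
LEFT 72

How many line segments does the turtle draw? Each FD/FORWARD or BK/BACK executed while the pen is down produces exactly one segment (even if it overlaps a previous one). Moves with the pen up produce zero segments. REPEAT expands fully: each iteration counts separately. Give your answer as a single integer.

Executing turtle program step by step:
Start: pos=(-6,4), heading=180, pen down
FD 5: (-6,4) -> (-11,4) [heading=180, draw]
BK 17: (-11,4) -> (6,4) [heading=180, draw]
LT 90: heading 180 -> 270
LT 172: heading 270 -> 82
RT 45: heading 82 -> 37
LT 72: heading 37 -> 109
FD 9: (6,4) -> (3.07,12.51) [heading=109, draw]
PD: pen down
LT 30: heading 109 -> 139
LT 72: heading 139 -> 211
Final: pos=(3.07,12.51), heading=211, 3 segment(s) drawn
Segments drawn: 3

Answer: 3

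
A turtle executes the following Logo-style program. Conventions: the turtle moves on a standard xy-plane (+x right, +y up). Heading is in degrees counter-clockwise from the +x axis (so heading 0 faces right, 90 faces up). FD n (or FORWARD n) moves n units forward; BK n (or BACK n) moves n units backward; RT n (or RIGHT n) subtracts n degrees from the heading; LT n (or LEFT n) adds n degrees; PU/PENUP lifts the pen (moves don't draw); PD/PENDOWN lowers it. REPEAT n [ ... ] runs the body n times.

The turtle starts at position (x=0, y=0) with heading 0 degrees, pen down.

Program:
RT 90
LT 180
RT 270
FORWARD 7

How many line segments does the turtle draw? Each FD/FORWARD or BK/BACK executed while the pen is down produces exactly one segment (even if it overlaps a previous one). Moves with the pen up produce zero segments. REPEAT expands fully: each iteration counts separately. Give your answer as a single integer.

Executing turtle program step by step:
Start: pos=(0,0), heading=0, pen down
RT 90: heading 0 -> 270
LT 180: heading 270 -> 90
RT 270: heading 90 -> 180
FD 7: (0,0) -> (-7,0) [heading=180, draw]
Final: pos=(-7,0), heading=180, 1 segment(s) drawn
Segments drawn: 1

Answer: 1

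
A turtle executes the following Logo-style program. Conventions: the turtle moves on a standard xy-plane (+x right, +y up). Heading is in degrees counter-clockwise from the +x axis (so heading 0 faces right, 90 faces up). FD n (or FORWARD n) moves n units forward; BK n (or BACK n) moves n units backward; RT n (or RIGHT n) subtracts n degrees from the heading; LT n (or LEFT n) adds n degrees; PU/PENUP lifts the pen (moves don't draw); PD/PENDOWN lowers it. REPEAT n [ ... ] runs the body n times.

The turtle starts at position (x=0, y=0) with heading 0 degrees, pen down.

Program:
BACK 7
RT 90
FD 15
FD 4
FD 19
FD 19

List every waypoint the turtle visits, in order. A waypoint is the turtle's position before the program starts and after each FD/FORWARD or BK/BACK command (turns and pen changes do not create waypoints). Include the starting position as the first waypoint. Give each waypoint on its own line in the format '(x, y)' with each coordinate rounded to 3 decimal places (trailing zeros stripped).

Executing turtle program step by step:
Start: pos=(0,0), heading=0, pen down
BK 7: (0,0) -> (-7,0) [heading=0, draw]
RT 90: heading 0 -> 270
FD 15: (-7,0) -> (-7,-15) [heading=270, draw]
FD 4: (-7,-15) -> (-7,-19) [heading=270, draw]
FD 19: (-7,-19) -> (-7,-38) [heading=270, draw]
FD 19: (-7,-38) -> (-7,-57) [heading=270, draw]
Final: pos=(-7,-57), heading=270, 5 segment(s) drawn
Waypoints (6 total):
(0, 0)
(-7, 0)
(-7, -15)
(-7, -19)
(-7, -38)
(-7, -57)

Answer: (0, 0)
(-7, 0)
(-7, -15)
(-7, -19)
(-7, -38)
(-7, -57)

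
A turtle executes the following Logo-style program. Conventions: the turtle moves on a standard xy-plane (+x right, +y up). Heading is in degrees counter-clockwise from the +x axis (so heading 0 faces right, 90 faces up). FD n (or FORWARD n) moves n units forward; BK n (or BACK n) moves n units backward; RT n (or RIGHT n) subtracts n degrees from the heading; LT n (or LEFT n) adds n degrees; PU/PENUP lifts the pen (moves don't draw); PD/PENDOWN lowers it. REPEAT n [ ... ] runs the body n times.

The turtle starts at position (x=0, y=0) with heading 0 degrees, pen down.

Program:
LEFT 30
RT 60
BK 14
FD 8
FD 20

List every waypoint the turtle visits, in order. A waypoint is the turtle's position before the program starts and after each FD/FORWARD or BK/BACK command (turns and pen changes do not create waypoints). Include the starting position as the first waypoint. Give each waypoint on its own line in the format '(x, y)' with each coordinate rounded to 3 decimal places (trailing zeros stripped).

Answer: (0, 0)
(-12.124, 7)
(-5.196, 3)
(12.124, -7)

Derivation:
Executing turtle program step by step:
Start: pos=(0,0), heading=0, pen down
LT 30: heading 0 -> 30
RT 60: heading 30 -> 330
BK 14: (0,0) -> (-12.124,7) [heading=330, draw]
FD 8: (-12.124,7) -> (-5.196,3) [heading=330, draw]
FD 20: (-5.196,3) -> (12.124,-7) [heading=330, draw]
Final: pos=(12.124,-7), heading=330, 3 segment(s) drawn
Waypoints (4 total):
(0, 0)
(-12.124, 7)
(-5.196, 3)
(12.124, -7)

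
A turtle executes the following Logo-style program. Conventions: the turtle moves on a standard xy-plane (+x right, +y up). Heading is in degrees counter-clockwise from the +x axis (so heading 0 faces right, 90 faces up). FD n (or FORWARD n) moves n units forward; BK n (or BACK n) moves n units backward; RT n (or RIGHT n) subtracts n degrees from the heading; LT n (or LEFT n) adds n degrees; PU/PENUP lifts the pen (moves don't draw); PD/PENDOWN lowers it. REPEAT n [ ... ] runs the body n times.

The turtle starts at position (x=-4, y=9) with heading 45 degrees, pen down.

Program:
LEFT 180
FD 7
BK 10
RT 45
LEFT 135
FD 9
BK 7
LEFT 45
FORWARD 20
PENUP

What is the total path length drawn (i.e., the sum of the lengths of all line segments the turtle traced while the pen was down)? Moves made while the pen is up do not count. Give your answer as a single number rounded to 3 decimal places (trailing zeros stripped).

Executing turtle program step by step:
Start: pos=(-4,9), heading=45, pen down
LT 180: heading 45 -> 225
FD 7: (-4,9) -> (-8.95,4.05) [heading=225, draw]
BK 10: (-8.95,4.05) -> (-1.879,11.121) [heading=225, draw]
RT 45: heading 225 -> 180
LT 135: heading 180 -> 315
FD 9: (-1.879,11.121) -> (4.485,4.757) [heading=315, draw]
BK 7: (4.485,4.757) -> (-0.464,9.707) [heading=315, draw]
LT 45: heading 315 -> 0
FD 20: (-0.464,9.707) -> (19.536,9.707) [heading=0, draw]
PU: pen up
Final: pos=(19.536,9.707), heading=0, 5 segment(s) drawn

Segment lengths:
  seg 1: (-4,9) -> (-8.95,4.05), length = 7
  seg 2: (-8.95,4.05) -> (-1.879,11.121), length = 10
  seg 3: (-1.879,11.121) -> (4.485,4.757), length = 9
  seg 4: (4.485,4.757) -> (-0.464,9.707), length = 7
  seg 5: (-0.464,9.707) -> (19.536,9.707), length = 20
Total = 53

Answer: 53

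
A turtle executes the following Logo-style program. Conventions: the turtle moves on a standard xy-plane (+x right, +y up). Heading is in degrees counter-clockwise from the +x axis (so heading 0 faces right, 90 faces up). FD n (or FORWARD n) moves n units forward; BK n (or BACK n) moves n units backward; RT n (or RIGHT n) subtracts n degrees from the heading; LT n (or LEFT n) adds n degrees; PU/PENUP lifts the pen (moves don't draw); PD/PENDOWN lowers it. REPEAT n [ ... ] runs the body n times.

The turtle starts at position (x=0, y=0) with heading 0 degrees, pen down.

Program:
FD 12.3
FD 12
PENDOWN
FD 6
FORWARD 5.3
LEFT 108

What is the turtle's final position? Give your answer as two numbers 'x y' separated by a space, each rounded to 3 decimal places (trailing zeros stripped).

Answer: 35.6 0

Derivation:
Executing turtle program step by step:
Start: pos=(0,0), heading=0, pen down
FD 12.3: (0,0) -> (12.3,0) [heading=0, draw]
FD 12: (12.3,0) -> (24.3,0) [heading=0, draw]
PD: pen down
FD 6: (24.3,0) -> (30.3,0) [heading=0, draw]
FD 5.3: (30.3,0) -> (35.6,0) [heading=0, draw]
LT 108: heading 0 -> 108
Final: pos=(35.6,0), heading=108, 4 segment(s) drawn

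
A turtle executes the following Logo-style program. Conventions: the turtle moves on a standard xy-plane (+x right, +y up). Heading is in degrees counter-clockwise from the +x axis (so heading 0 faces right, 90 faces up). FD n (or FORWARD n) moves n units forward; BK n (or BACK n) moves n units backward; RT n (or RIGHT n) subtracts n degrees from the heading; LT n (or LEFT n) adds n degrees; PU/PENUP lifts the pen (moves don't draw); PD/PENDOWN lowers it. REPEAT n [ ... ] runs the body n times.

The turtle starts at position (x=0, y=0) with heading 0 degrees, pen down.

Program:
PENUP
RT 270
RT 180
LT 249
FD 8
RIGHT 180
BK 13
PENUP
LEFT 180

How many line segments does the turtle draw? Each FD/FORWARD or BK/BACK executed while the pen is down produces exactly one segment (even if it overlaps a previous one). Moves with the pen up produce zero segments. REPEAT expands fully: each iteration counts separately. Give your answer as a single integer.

Answer: 0

Derivation:
Executing turtle program step by step:
Start: pos=(0,0), heading=0, pen down
PU: pen up
RT 270: heading 0 -> 90
RT 180: heading 90 -> 270
LT 249: heading 270 -> 159
FD 8: (0,0) -> (-7.469,2.867) [heading=159, move]
RT 180: heading 159 -> 339
BK 13: (-7.469,2.867) -> (-19.605,7.526) [heading=339, move]
PU: pen up
LT 180: heading 339 -> 159
Final: pos=(-19.605,7.526), heading=159, 0 segment(s) drawn
Segments drawn: 0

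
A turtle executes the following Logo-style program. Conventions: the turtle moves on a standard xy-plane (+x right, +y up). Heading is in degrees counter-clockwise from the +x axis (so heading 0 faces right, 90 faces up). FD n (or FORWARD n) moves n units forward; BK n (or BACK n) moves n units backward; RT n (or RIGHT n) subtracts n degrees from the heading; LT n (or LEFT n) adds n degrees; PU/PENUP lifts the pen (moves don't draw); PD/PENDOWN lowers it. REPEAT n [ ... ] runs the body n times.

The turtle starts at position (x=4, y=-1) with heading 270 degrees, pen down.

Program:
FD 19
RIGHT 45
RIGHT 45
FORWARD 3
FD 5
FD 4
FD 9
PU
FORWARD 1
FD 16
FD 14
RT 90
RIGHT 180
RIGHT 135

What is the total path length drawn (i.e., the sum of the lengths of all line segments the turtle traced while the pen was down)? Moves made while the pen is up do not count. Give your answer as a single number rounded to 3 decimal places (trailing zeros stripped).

Executing turtle program step by step:
Start: pos=(4,-1), heading=270, pen down
FD 19: (4,-1) -> (4,-20) [heading=270, draw]
RT 45: heading 270 -> 225
RT 45: heading 225 -> 180
FD 3: (4,-20) -> (1,-20) [heading=180, draw]
FD 5: (1,-20) -> (-4,-20) [heading=180, draw]
FD 4: (-4,-20) -> (-8,-20) [heading=180, draw]
FD 9: (-8,-20) -> (-17,-20) [heading=180, draw]
PU: pen up
FD 1: (-17,-20) -> (-18,-20) [heading=180, move]
FD 16: (-18,-20) -> (-34,-20) [heading=180, move]
FD 14: (-34,-20) -> (-48,-20) [heading=180, move]
RT 90: heading 180 -> 90
RT 180: heading 90 -> 270
RT 135: heading 270 -> 135
Final: pos=(-48,-20), heading=135, 5 segment(s) drawn

Segment lengths:
  seg 1: (4,-1) -> (4,-20), length = 19
  seg 2: (4,-20) -> (1,-20), length = 3
  seg 3: (1,-20) -> (-4,-20), length = 5
  seg 4: (-4,-20) -> (-8,-20), length = 4
  seg 5: (-8,-20) -> (-17,-20), length = 9
Total = 40

Answer: 40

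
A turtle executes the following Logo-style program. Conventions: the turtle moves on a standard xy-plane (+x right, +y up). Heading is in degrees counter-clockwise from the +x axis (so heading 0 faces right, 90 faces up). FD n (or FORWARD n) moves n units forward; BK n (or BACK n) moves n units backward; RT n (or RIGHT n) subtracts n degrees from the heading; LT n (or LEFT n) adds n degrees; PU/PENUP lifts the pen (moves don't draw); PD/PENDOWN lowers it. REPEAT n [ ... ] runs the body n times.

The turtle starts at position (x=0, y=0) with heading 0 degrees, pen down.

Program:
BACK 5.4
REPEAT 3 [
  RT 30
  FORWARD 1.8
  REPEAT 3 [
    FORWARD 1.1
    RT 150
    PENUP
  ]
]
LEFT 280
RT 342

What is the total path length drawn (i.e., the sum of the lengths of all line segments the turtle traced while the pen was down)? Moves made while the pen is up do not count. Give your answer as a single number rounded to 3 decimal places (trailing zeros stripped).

Executing turtle program step by step:
Start: pos=(0,0), heading=0, pen down
BK 5.4: (0,0) -> (-5.4,0) [heading=0, draw]
REPEAT 3 [
  -- iteration 1/3 --
  RT 30: heading 0 -> 330
  FD 1.8: (-5.4,0) -> (-3.841,-0.9) [heading=330, draw]
  REPEAT 3 [
    -- iteration 1/3 --
    FD 1.1: (-3.841,-0.9) -> (-2.889,-1.45) [heading=330, draw]
    RT 150: heading 330 -> 180
    PU: pen up
    -- iteration 2/3 --
    FD 1.1: (-2.889,-1.45) -> (-3.989,-1.45) [heading=180, move]
    RT 150: heading 180 -> 30
    PU: pen up
    -- iteration 3/3 --
    FD 1.1: (-3.989,-1.45) -> (-3.036,-0.9) [heading=30, move]
    RT 150: heading 30 -> 240
    PU: pen up
  ]
  -- iteration 2/3 --
  RT 30: heading 240 -> 210
  FD 1.8: (-3.036,-0.9) -> (-4.595,-1.8) [heading=210, move]
  REPEAT 3 [
    -- iteration 1/3 --
    FD 1.1: (-4.595,-1.8) -> (-5.547,-2.35) [heading=210, move]
    RT 150: heading 210 -> 60
    PU: pen up
    -- iteration 2/3 --
    FD 1.1: (-5.547,-2.35) -> (-4.997,-1.397) [heading=60, move]
    RT 150: heading 60 -> 270
    PU: pen up
    -- iteration 3/3 --
    FD 1.1: (-4.997,-1.397) -> (-4.997,-2.497) [heading=270, move]
    RT 150: heading 270 -> 120
    PU: pen up
  ]
  -- iteration 3/3 --
  RT 30: heading 120 -> 90
  FD 1.8: (-4.997,-2.497) -> (-4.997,-0.697) [heading=90, move]
  REPEAT 3 [
    -- iteration 1/3 --
    FD 1.1: (-4.997,-0.697) -> (-4.997,0.403) [heading=90, move]
    RT 150: heading 90 -> 300
    PU: pen up
    -- iteration 2/3 --
    FD 1.1: (-4.997,0.403) -> (-4.447,-0.55) [heading=300, move]
    RT 150: heading 300 -> 150
    PU: pen up
    -- iteration 3/3 --
    FD 1.1: (-4.447,-0.55) -> (-5.4,0) [heading=150, move]
    RT 150: heading 150 -> 0
    PU: pen up
  ]
]
LT 280: heading 0 -> 280
RT 342: heading 280 -> 298
Final: pos=(-5.4,0), heading=298, 3 segment(s) drawn

Segment lengths:
  seg 1: (0,0) -> (-5.4,0), length = 5.4
  seg 2: (-5.4,0) -> (-3.841,-0.9), length = 1.8
  seg 3: (-3.841,-0.9) -> (-2.889,-1.45), length = 1.1
Total = 8.3

Answer: 8.3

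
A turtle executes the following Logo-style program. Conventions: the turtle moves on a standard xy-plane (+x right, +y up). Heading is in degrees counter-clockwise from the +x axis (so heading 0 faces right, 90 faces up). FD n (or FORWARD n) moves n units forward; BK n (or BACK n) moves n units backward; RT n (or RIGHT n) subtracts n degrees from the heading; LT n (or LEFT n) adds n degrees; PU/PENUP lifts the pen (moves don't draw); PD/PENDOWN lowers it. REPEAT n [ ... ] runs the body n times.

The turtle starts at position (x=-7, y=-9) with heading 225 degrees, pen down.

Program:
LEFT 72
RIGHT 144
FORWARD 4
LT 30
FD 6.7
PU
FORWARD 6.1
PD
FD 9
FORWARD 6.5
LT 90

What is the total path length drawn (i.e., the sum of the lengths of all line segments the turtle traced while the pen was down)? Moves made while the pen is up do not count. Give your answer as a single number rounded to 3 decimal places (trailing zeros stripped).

Executing turtle program step by step:
Start: pos=(-7,-9), heading=225, pen down
LT 72: heading 225 -> 297
RT 144: heading 297 -> 153
FD 4: (-7,-9) -> (-10.564,-7.184) [heading=153, draw]
LT 30: heading 153 -> 183
FD 6.7: (-10.564,-7.184) -> (-17.255,-7.535) [heading=183, draw]
PU: pen up
FD 6.1: (-17.255,-7.535) -> (-23.346,-7.854) [heading=183, move]
PD: pen down
FD 9: (-23.346,-7.854) -> (-32.334,-8.325) [heading=183, draw]
FD 6.5: (-32.334,-8.325) -> (-38.825,-8.665) [heading=183, draw]
LT 90: heading 183 -> 273
Final: pos=(-38.825,-8.665), heading=273, 4 segment(s) drawn

Segment lengths:
  seg 1: (-7,-9) -> (-10.564,-7.184), length = 4
  seg 2: (-10.564,-7.184) -> (-17.255,-7.535), length = 6.7
  seg 3: (-23.346,-7.854) -> (-32.334,-8.325), length = 9
  seg 4: (-32.334,-8.325) -> (-38.825,-8.665), length = 6.5
Total = 26.2

Answer: 26.2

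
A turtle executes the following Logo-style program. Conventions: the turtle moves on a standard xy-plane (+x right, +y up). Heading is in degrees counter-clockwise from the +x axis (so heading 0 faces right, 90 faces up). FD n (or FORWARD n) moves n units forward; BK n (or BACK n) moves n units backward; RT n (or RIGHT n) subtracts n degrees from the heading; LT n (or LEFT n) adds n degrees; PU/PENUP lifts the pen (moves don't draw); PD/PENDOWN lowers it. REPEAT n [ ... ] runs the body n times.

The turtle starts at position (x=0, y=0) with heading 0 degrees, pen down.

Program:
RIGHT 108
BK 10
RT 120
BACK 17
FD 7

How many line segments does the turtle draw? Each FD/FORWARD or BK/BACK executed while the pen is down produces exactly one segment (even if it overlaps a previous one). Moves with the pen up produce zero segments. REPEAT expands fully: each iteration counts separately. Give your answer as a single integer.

Answer: 3

Derivation:
Executing turtle program step by step:
Start: pos=(0,0), heading=0, pen down
RT 108: heading 0 -> 252
BK 10: (0,0) -> (3.09,9.511) [heading=252, draw]
RT 120: heading 252 -> 132
BK 17: (3.09,9.511) -> (14.465,-3.123) [heading=132, draw]
FD 7: (14.465,-3.123) -> (9.781,2.079) [heading=132, draw]
Final: pos=(9.781,2.079), heading=132, 3 segment(s) drawn
Segments drawn: 3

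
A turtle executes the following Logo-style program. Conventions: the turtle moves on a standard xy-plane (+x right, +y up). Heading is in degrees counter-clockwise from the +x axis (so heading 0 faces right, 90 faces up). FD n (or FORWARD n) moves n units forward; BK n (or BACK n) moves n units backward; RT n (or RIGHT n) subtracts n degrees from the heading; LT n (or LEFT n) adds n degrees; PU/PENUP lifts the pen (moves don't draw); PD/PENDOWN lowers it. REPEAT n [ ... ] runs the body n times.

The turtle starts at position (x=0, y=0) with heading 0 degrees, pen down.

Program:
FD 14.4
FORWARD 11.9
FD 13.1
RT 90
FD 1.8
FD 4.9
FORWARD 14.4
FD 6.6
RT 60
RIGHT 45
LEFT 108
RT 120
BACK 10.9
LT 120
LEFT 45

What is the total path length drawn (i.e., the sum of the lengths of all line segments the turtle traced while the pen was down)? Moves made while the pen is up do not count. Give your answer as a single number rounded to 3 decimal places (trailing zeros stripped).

Executing turtle program step by step:
Start: pos=(0,0), heading=0, pen down
FD 14.4: (0,0) -> (14.4,0) [heading=0, draw]
FD 11.9: (14.4,0) -> (26.3,0) [heading=0, draw]
FD 13.1: (26.3,0) -> (39.4,0) [heading=0, draw]
RT 90: heading 0 -> 270
FD 1.8: (39.4,0) -> (39.4,-1.8) [heading=270, draw]
FD 4.9: (39.4,-1.8) -> (39.4,-6.7) [heading=270, draw]
FD 14.4: (39.4,-6.7) -> (39.4,-21.1) [heading=270, draw]
FD 6.6: (39.4,-21.1) -> (39.4,-27.7) [heading=270, draw]
RT 60: heading 270 -> 210
RT 45: heading 210 -> 165
LT 108: heading 165 -> 273
RT 120: heading 273 -> 153
BK 10.9: (39.4,-27.7) -> (49.112,-32.648) [heading=153, draw]
LT 120: heading 153 -> 273
LT 45: heading 273 -> 318
Final: pos=(49.112,-32.648), heading=318, 8 segment(s) drawn

Segment lengths:
  seg 1: (0,0) -> (14.4,0), length = 14.4
  seg 2: (14.4,0) -> (26.3,0), length = 11.9
  seg 3: (26.3,0) -> (39.4,0), length = 13.1
  seg 4: (39.4,0) -> (39.4,-1.8), length = 1.8
  seg 5: (39.4,-1.8) -> (39.4,-6.7), length = 4.9
  seg 6: (39.4,-6.7) -> (39.4,-21.1), length = 14.4
  seg 7: (39.4,-21.1) -> (39.4,-27.7), length = 6.6
  seg 8: (39.4,-27.7) -> (49.112,-32.648), length = 10.9
Total = 78

Answer: 78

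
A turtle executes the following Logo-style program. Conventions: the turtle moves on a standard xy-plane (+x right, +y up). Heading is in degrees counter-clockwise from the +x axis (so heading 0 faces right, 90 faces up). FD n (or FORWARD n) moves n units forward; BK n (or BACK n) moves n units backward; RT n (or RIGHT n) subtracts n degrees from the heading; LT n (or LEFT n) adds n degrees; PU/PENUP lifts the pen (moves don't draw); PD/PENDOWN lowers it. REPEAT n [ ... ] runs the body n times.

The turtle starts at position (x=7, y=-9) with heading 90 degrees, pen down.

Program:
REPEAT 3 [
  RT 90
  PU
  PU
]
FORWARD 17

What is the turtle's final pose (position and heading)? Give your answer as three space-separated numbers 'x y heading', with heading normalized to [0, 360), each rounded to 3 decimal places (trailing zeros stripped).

Executing turtle program step by step:
Start: pos=(7,-9), heading=90, pen down
REPEAT 3 [
  -- iteration 1/3 --
  RT 90: heading 90 -> 0
  PU: pen up
  PU: pen up
  -- iteration 2/3 --
  RT 90: heading 0 -> 270
  PU: pen up
  PU: pen up
  -- iteration 3/3 --
  RT 90: heading 270 -> 180
  PU: pen up
  PU: pen up
]
FD 17: (7,-9) -> (-10,-9) [heading=180, move]
Final: pos=(-10,-9), heading=180, 0 segment(s) drawn

Answer: -10 -9 180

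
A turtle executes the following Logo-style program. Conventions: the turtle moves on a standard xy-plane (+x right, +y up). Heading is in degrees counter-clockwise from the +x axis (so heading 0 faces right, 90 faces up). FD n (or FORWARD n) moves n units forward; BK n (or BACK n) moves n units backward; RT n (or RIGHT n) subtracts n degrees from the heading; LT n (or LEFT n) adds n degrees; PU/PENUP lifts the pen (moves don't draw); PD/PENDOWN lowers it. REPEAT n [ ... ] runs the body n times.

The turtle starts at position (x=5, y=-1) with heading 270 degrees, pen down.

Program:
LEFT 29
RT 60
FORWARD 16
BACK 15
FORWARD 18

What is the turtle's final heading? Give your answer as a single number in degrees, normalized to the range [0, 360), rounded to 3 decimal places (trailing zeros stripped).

Answer: 239

Derivation:
Executing turtle program step by step:
Start: pos=(5,-1), heading=270, pen down
LT 29: heading 270 -> 299
RT 60: heading 299 -> 239
FD 16: (5,-1) -> (-3.241,-14.715) [heading=239, draw]
BK 15: (-3.241,-14.715) -> (4.485,-1.857) [heading=239, draw]
FD 18: (4.485,-1.857) -> (-4.786,-17.286) [heading=239, draw]
Final: pos=(-4.786,-17.286), heading=239, 3 segment(s) drawn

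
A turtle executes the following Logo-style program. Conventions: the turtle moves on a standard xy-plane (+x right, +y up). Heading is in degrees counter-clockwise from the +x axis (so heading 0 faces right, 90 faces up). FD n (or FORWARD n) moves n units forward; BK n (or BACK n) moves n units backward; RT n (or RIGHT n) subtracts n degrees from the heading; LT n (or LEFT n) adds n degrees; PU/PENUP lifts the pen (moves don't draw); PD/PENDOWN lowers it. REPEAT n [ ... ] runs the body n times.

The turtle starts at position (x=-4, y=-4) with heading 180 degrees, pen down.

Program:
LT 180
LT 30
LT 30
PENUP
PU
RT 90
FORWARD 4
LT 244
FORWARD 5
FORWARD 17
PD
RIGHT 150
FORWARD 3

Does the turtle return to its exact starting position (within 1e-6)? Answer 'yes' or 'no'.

Answer: no

Derivation:
Executing turtle program step by step:
Start: pos=(-4,-4), heading=180, pen down
LT 180: heading 180 -> 0
LT 30: heading 0 -> 30
LT 30: heading 30 -> 60
PU: pen up
PU: pen up
RT 90: heading 60 -> 330
FD 4: (-4,-4) -> (-0.536,-6) [heading=330, move]
LT 244: heading 330 -> 214
FD 5: (-0.536,-6) -> (-4.681,-8.796) [heading=214, move]
FD 17: (-4.681,-8.796) -> (-18.775,-18.302) [heading=214, move]
PD: pen down
RT 150: heading 214 -> 64
FD 3: (-18.775,-18.302) -> (-17.46,-15.606) [heading=64, draw]
Final: pos=(-17.46,-15.606), heading=64, 1 segment(s) drawn

Start position: (-4, -4)
Final position: (-17.46, -15.606)
Distance = 17.772; >= 1e-6 -> NOT closed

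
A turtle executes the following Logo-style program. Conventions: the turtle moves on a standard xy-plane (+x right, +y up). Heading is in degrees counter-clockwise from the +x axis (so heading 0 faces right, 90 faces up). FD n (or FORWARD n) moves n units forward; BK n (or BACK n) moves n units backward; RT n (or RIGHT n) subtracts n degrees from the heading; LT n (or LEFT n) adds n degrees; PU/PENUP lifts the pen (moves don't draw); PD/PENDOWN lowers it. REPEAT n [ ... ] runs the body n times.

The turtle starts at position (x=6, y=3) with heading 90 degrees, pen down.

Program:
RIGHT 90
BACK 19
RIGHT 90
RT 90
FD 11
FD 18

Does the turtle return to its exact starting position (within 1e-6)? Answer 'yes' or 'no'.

Answer: no

Derivation:
Executing turtle program step by step:
Start: pos=(6,3), heading=90, pen down
RT 90: heading 90 -> 0
BK 19: (6,3) -> (-13,3) [heading=0, draw]
RT 90: heading 0 -> 270
RT 90: heading 270 -> 180
FD 11: (-13,3) -> (-24,3) [heading=180, draw]
FD 18: (-24,3) -> (-42,3) [heading=180, draw]
Final: pos=(-42,3), heading=180, 3 segment(s) drawn

Start position: (6, 3)
Final position: (-42, 3)
Distance = 48; >= 1e-6 -> NOT closed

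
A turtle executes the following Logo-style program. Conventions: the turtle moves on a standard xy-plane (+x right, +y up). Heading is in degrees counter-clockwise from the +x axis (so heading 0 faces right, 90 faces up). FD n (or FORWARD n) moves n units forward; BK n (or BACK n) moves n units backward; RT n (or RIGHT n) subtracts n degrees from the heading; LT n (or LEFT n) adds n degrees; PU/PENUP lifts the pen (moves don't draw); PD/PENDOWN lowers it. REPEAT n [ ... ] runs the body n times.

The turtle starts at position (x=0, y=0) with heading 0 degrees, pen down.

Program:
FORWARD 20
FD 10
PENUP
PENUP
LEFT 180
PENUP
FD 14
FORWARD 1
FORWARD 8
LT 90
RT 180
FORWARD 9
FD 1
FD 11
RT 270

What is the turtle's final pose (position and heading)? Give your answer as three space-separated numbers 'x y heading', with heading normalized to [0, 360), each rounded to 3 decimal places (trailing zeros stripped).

Executing turtle program step by step:
Start: pos=(0,0), heading=0, pen down
FD 20: (0,0) -> (20,0) [heading=0, draw]
FD 10: (20,0) -> (30,0) [heading=0, draw]
PU: pen up
PU: pen up
LT 180: heading 0 -> 180
PU: pen up
FD 14: (30,0) -> (16,0) [heading=180, move]
FD 1: (16,0) -> (15,0) [heading=180, move]
FD 8: (15,0) -> (7,0) [heading=180, move]
LT 90: heading 180 -> 270
RT 180: heading 270 -> 90
FD 9: (7,0) -> (7,9) [heading=90, move]
FD 1: (7,9) -> (7,10) [heading=90, move]
FD 11: (7,10) -> (7,21) [heading=90, move]
RT 270: heading 90 -> 180
Final: pos=(7,21), heading=180, 2 segment(s) drawn

Answer: 7 21 180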